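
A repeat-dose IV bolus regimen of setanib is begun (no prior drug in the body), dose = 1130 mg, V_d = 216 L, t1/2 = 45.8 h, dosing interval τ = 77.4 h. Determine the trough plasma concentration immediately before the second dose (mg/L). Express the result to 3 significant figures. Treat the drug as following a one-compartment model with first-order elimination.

C₀ per dose = Dose / Vd = 1130 / 216 = 5.231 mg/L
k = ln2 / t½ = 0.693147 / 45.8 = 0.01513 h⁻¹
Fraction remaining after one interval: r = e^(−kτ) = e^(−0.01513 × 77.4) = 0.3100
Before dose 2, 1 dose has been given (aged 1τ).
C_trough = C₀ × r = 5.231 × 0.3100 = 1.622 mg/L

1.62 mg/L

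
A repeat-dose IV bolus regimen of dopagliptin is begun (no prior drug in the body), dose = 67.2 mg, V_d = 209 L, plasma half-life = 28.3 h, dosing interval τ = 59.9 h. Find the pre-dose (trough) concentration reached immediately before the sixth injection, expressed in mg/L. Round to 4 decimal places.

C₀ per dose = Dose / Vd = 67.2 / 209 = 0.3215 mg/L
k = ln2 / t½ = 0.693147 / 28.3 = 0.02449 h⁻¹
Fraction remaining after one interval: r = e^(−kτ) = e^(−0.02449 × 59.9) = 0.2306
Before dose 6, 5 doses have been given (aged 1τ, 2τ, 3τ, 4τ, 5τ).
C_trough = C₀ × (r + r² + … + r^5) = C₀ × r(1−r^5)/(1−r)
        = 0.3215 × 0.2306 × (1 − 0.0006521) / (1 − 0.2306) = 0.09630 mg/L

0.0963 mg/L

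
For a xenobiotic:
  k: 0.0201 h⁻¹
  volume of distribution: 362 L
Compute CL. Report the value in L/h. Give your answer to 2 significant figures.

CL = k × Vd = 0.0201 × 362 = 7.276 L/h

7.3 L/h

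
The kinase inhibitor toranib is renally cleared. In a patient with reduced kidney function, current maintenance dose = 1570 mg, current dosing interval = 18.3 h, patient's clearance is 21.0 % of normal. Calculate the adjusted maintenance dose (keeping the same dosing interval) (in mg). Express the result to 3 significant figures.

To keep the same average steady-state level, dosing rate must scale with clearance.
CL ratio = 21.0 / 100 = 0.2100
New dose (same interval) = 1570 × 0.2100 = 329.7 mg

330 mg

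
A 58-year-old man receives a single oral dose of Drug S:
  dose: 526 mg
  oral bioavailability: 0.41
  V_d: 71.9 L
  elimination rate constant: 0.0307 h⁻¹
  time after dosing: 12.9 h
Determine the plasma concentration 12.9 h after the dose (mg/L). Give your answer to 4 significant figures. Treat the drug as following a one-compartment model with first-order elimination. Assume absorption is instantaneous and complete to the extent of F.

2.019 mg/L

Amount reaching circulation = F × Dose = 0.41 × 526.0 = 215.7 mg
C₀ = F·Dose / Vd = 215.7 / 71.9 = 3.000 mg/L
C = C₀ · e^(−k·t) = 3.000 × e^(−0.03070 × 12.9)
  = 3.000 × 0.6730 = 2.019 mg/L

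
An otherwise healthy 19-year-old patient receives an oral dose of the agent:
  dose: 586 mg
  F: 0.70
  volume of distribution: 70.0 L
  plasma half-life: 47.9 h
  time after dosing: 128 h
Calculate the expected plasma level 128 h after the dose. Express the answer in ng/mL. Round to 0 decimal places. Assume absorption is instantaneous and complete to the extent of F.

919 ng/mL

Amount reaching circulation = F × Dose = 0.70 × 586.0 = 410.2 mg
C₀ = F·Dose / Vd = 410.2 / 70.0 = 5.860 mg/L
k = ln2 / t½ = 0.693147 / 47.9 = 0.01447 h⁻¹
C = C₀ · e^(−k·t) = 5.860 × e^(−0.01447 × 128)
  = 5.860 × 0.1569 = 0.9194 mg/L
Convert: 0.9194 mg/L × 1000 = 919.4 ng/mL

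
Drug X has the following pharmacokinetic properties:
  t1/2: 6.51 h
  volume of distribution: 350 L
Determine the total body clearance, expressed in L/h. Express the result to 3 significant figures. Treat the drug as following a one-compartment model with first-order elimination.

37.3 L/h

k = ln2 / t½ = 0.693147 / 6.51 = 0.1065 h⁻¹
CL = k × Vd = 0.1065 × 350 = 37.28 L/h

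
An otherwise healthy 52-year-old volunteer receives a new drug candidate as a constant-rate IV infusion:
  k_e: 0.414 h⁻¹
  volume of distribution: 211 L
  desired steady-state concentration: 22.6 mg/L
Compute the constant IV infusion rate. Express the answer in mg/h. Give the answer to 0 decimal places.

1974 mg/h

CL = k × Vd = 0.4140 × 211 = 87.35 L/h
At steady state, infusion rate R₀ = Css × CL = 22.6 × 87.35 = 1974 mg/h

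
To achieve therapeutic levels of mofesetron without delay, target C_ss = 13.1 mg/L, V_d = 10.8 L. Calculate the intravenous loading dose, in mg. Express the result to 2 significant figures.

LD = Css × Vd = 13.1 × 10.8 = 141.5 mg

140 mg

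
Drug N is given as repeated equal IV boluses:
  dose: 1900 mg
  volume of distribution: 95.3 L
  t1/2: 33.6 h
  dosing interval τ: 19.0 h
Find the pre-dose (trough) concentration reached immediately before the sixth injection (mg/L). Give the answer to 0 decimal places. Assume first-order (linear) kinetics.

C₀ per dose = Dose / Vd = 1900 / 95.3 = 19.94 mg/L
k = ln2 / t½ = 0.693147 / 33.6 = 0.02063 h⁻¹
Fraction remaining after one interval: r = e^(−kτ) = e^(−0.02063 × 19.0) = 0.6757
Before dose 6, 5 doses have been given (aged 1τ, 2τ, 3τ, 4τ, 5τ).
C_trough = C₀ × (r + r² + … + r^5) = C₀ × r(1−r^5)/(1−r)
        = 19.94 × 0.6757 × (1 − 0.1409) / (1 − 0.6757) = 35.69 mg/L

36 mg/L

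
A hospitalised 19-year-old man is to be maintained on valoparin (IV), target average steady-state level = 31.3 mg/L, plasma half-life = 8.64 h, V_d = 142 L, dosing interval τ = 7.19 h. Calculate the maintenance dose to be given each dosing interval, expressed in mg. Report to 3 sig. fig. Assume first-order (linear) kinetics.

2560 mg

k = ln2 / t½ = 0.693147 / 8.64 = 0.08023 h⁻¹
CL = k × Vd = 0.08023 × 142 = 11.39 L/h
At steady state, Dose/τ = Css × CL.
Dose = Css × CL × τ = 31.3 × 11.39 × 7.19 = 2563 mg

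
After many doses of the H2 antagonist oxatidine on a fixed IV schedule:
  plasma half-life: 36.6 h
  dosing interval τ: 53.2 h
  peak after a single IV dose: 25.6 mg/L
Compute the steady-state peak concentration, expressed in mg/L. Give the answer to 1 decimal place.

k = ln2 / t½ = 0.693147 / 36.6 = 0.01894 h⁻¹
e^(−kτ) = e^(−0.01894 × 53.2) = 0.3651
Accumulation ratio R = 1 / (1 − e^(−kτ)) = 1 / (1 − 0.3651) = 1.575
Steady-state peak = C₀ × R = 25.6 × 1.575 = 40.32 mg/L

40.3 mg/L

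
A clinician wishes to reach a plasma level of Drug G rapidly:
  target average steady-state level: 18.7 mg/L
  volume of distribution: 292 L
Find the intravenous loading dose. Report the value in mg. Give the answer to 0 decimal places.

LD = Css × Vd = 18.7 × 292 = 5460 mg

5460 mg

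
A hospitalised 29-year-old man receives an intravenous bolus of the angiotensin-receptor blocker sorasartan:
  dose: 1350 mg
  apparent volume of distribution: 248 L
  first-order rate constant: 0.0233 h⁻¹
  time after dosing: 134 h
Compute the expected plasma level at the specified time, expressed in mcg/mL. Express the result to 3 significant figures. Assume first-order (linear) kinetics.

0.240 mcg/mL

C₀ = Dose / Vd = 1350 / 248 = 5.444 mg/L
C = C₀ · e^(−k·t) = 5.444 × e^(−0.02330 × 134)
  = 5.444 × 0.04406 = 0.2399 mg/L
(0.2399 mg/L = 0.2399 mcg/mL)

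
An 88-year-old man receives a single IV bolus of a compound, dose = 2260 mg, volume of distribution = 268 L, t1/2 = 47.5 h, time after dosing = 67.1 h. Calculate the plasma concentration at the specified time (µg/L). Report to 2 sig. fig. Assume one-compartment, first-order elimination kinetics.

C₀ = Dose / Vd = 2260 / 268 = 8.433 mg/L
k = ln2 / t½ = 0.693147 / 47.5 = 0.01459 h⁻¹
C = C₀ · e^(−k·t) = 8.433 × e^(−0.01459 × 67.1)
  = 8.433 × 0.3757 = 3.168 mg/L
Convert: 3.168 mg/L × 1000 = 3168 µg/L

3200 µg/L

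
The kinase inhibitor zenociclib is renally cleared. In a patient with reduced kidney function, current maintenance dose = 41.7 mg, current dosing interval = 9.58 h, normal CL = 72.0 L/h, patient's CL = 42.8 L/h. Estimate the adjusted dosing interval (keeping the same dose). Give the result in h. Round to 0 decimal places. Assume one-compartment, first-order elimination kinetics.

16 h

To keep the same average steady-state level, dosing rate must scale with clearance.
CL ratio = 42.8 / 72.0 = 0.5944
New interval (same dose) = 9.58 / 0.5944 = 16.12 h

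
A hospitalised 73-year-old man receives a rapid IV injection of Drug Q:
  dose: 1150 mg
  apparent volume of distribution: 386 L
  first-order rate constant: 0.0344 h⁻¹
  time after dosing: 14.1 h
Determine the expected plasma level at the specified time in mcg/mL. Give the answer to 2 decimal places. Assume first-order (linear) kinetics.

1.83 mcg/mL

C₀ = Dose / Vd = 1150 / 386 = 2.979 mg/L
C = C₀ · e^(−k·t) = 2.979 × e^(−0.03440 × 14.1)
  = 2.979 × 0.6157 = 1.834 mg/L
(1.834 mg/L = 1.834 mcg/mL)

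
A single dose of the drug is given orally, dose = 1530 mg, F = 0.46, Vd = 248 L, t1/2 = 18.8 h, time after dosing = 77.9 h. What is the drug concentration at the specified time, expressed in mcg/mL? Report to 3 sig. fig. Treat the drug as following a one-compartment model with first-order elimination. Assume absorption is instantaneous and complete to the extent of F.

0.161 mcg/mL

Amount reaching circulation = F × Dose = 0.46 × 1530 = 703.8 mg
C₀ = F·Dose / Vd = 703.8 / 248 = 2.838 mg/L
k = ln2 / t½ = 0.693147 / 18.8 = 0.03687 h⁻¹
C = C₀ · e^(−k·t) = 2.838 × e^(−0.03687 × 77.9)
  = 2.838 × 0.05658 = 0.1606 mg/L
(0.1606 mg/L = 0.1606 mcg/mL)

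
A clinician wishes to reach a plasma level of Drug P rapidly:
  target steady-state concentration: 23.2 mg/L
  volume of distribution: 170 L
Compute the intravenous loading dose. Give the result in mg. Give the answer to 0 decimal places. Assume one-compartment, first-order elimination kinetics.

LD = Css × Vd = 23.2 × 170 = 3944 mg

3944 mg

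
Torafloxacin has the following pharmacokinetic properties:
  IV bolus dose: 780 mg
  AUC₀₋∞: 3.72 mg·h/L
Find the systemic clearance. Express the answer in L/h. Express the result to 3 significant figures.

CL = Dose / AUC = 780 / 3.72 = 209.7 L/h

210 L/h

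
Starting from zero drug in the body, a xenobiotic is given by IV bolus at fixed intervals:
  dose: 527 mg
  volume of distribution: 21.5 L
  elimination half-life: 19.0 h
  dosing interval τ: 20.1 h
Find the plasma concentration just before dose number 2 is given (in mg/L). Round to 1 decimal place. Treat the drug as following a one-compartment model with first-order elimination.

C₀ per dose = Dose / Vd = 527 / 21.5 = 24.51 mg/L
k = ln2 / t½ = 0.693147 / 19.0 = 0.03648 h⁻¹
Fraction remaining after one interval: r = e^(−kτ) = e^(−0.03648 × 20.1) = 0.4803
Before dose 2, 1 dose has been given (aged 1τ).
C_trough = C₀ × r = 24.51 × 0.4803 = 11.77 mg/L

11.8 mg/L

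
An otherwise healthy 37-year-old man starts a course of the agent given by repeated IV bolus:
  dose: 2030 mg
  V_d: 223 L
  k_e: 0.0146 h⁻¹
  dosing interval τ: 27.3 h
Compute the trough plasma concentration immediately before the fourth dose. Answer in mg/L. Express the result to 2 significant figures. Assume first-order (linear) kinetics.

13 mg/L

C₀ per dose = Dose / Vd = 2030 / 223 = 9.103 mg/L
Fraction remaining after one interval: r = e^(−kτ) = e^(−0.01460 × 27.3) = 0.6713
Before dose 4, 3 doses have been given (aged 1τ, 2τ, 3τ).
C_trough = C₀ × (r + r² + … + r^3) = C₀ × r(1−r^3)/(1−r)
        = 9.103 × 0.6713 × (1 − 0.3025) / (1 − 0.6713) = 12.97 mg/L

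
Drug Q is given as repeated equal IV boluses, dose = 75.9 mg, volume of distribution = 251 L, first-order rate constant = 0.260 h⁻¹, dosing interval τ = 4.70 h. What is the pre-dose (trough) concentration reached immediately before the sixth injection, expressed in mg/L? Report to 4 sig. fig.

0.1260 mg/L

C₀ per dose = Dose / Vd = 75.9 / 251 = 0.3024 mg/L
Fraction remaining after one interval: r = e^(−kτ) = e^(−0.2600 × 4.70) = 0.2946
Before dose 6, 5 doses have been given (aged 1τ, 2τ, 3τ, 4τ, 5τ).
C_trough = C₀ × (r + r² + … + r^5) = C₀ × r(1−r^5)/(1−r)
        = 0.3024 × 0.2946 × (1 − 0.002219) / (1 − 0.2946) = 0.1260 mg/L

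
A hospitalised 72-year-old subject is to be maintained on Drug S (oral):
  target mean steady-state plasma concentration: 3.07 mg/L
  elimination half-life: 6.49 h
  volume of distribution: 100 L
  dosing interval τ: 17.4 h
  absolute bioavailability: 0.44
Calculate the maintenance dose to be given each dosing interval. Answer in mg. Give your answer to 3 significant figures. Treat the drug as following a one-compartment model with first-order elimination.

1300 mg

k = ln2 / t½ = 0.693147 / 6.49 = 0.1068 h⁻¹
CL = k × Vd = 0.1068 × 100 = 10.68 L/h
At steady state, F × (Dose/τ) = Css × CL.
Dose = Css × CL × τ / F = 3.07 × 10.68 × 17.4 / 0.44 = 1297 mg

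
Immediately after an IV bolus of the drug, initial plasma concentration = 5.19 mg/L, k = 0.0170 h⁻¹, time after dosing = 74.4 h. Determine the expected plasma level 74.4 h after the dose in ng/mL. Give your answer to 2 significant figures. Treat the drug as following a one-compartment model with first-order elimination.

C = C₀ · e^(−k·t) = 5.190 × e^(−0.01700 × 74.4)
  = 5.190 × 0.2823 = 1.465 mg/L
Convert: 1.465 mg/L × 1000 = 1465 ng/mL

1500 ng/mL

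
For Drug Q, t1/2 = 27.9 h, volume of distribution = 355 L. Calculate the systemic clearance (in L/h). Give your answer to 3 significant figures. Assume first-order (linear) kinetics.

8.82 L/h

k = ln2 / t½ = 0.693147 / 27.9 = 0.02484 h⁻¹
CL = k × Vd = 0.02484 × 355 = 8.818 L/h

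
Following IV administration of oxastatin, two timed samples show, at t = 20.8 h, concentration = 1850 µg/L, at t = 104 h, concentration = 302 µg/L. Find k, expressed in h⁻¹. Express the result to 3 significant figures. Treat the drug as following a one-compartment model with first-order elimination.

0.0218 h⁻¹

k = ln(C₁/C₂) / (t₂ − t₁) = ln(1850/302) / (104 − 20.8)
  = 1.813 / 83.20 = 0.02179 h⁻¹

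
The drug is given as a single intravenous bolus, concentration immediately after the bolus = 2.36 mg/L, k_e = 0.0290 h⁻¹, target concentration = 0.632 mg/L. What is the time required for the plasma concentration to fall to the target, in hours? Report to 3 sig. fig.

t = ln(C₀ / C) / k = ln(2.360 / 0.632) / 0.02900
  = ln(3.734) / 0.02900 = 1.317 / 0.02900 = 45.41 h

45.4 h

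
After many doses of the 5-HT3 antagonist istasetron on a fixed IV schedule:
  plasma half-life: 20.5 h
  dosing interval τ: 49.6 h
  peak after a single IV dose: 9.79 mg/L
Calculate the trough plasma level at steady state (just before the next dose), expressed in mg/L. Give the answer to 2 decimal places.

k = ln2 / t½ = 0.693147 / 20.5 = 0.03381 h⁻¹
e^(−kτ) = e^(−0.03381 × 49.6) = 0.1869
Accumulation ratio R = 1 / (1 − e^(−kτ)) = 1 / (1 − 0.1869) = 1.230
Steady-state trough = C₀ × R × e^(−kτ) = 9.79 × 1.230 × 0.1869 = 2.251 mg/L

2.25 mg/L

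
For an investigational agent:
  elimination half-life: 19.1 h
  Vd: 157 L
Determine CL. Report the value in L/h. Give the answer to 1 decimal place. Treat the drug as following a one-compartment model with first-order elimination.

5.7 L/h

k = ln2 / t½ = 0.693147 / 19.1 = 0.03629 h⁻¹
CL = k × Vd = 0.03629 × 157 = 5.698 L/h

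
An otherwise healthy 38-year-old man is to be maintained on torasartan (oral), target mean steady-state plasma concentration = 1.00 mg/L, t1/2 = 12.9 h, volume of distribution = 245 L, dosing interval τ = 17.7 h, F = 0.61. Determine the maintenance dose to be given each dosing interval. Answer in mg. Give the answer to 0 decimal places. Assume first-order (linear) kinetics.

382 mg

k = ln2 / t½ = 0.693147 / 12.9 = 0.05373 h⁻¹
CL = k × Vd = 0.05373 × 245 = 13.16 L/h
At steady state, F × (Dose/τ) = Css × CL.
Dose = Css × CL × τ / F = 1.00 × 13.16 × 17.7 / 0.61 = 381.9 mg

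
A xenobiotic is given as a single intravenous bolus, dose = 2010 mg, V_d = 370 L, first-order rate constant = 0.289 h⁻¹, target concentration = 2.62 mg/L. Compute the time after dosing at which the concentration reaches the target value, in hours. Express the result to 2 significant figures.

2.5 h

C₀ = Dose / Vd = 2010 / 370 = 5.432 mg/L
t = ln(C₀ / C) / k = ln(5.432 / 2.62) / 0.2890
  = ln(2.073) / 0.2890 = 0.7290 / 0.2890 = 2.522 h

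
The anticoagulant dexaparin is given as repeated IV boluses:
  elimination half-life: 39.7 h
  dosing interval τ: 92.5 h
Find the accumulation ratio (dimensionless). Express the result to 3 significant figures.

1.25

k = ln2 / t½ = 0.693147 / 39.7 = 0.01746 h⁻¹
e^(−kτ) = e^(−0.01746 × 92.5) = 0.1989
Accumulation ratio R = 1 / (1 − e^(−kτ)) = 1 / (1 − 0.1989) = 1.248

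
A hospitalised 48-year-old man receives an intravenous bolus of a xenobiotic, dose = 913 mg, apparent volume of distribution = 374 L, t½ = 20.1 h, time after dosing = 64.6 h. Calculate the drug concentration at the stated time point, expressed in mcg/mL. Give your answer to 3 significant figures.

0.263 mcg/mL

C₀ = Dose / Vd = 913.0 / 374 = 2.441 mg/L
k = ln2 / t½ = 0.693147 / 20.1 = 0.03448 h⁻¹
C = C₀ · e^(−k·t) = 2.441 × e^(−0.03448 × 64.6)
  = 2.441 × 0.1078 = 0.2631 mg/L
(0.2631 mg/L = 0.2631 mcg/mL)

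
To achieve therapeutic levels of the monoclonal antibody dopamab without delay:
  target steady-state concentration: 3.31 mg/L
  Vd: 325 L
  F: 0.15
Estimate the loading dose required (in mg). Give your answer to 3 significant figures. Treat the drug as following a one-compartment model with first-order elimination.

7170 mg

LD = Css × Vd / F = 3.31 × 325 / 0.15 = 7172 mg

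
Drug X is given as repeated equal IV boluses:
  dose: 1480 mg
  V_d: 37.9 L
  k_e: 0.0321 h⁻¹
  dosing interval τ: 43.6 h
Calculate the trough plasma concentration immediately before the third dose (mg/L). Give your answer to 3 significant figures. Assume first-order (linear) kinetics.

12.0 mg/L

C₀ per dose = Dose / Vd = 1480 / 37.9 = 39.05 mg/L
Fraction remaining after one interval: r = e^(−kτ) = e^(−0.03210 × 43.6) = 0.2467
Before dose 3, 2 doses have been given (aged 1τ, 2τ).
C_trough = C₀ × (r + r²) = 39.05 × (0.2467 + 0.06086) = 12.01 mg/L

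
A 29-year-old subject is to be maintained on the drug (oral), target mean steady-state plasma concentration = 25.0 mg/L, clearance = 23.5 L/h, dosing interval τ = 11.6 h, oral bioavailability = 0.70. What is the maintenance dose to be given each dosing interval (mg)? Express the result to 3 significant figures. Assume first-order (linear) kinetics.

9740 mg

At steady state, F × (Dose/τ) = Css × CL.
Dose = Css × CL × τ / F = 25.0 × 23.50 × 11.6 / 0.70 = 9736 mg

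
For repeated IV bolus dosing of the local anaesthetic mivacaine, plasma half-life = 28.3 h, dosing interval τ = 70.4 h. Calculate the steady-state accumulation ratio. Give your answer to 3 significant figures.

1.22

k = ln2 / t½ = 0.693147 / 28.3 = 0.02449 h⁻¹
e^(−kτ) = e^(−0.02449 × 70.4) = 0.1783
Accumulation ratio R = 1 / (1 − e^(−kτ)) = 1 / (1 − 0.1783) = 1.217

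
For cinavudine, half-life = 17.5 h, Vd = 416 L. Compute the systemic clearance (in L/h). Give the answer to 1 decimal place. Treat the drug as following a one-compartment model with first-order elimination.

16.5 L/h

k = ln2 / t½ = 0.693147 / 17.5 = 0.03961 h⁻¹
CL = k × Vd = 0.03961 × 416 = 16.48 L/h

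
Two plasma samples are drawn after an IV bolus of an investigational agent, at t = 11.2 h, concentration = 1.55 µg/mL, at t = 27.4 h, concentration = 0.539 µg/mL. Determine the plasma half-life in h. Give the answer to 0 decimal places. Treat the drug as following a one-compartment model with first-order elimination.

11 h

k = ln(C₁/C₂) / (t₂ − t₁) = ln(1.55/0.539) / (27.4 − 11.2)
  = 1.056 / 16.20 = 0.06519 h⁻¹
t½ = ln2 / k = 0.693147 / 0.06519 = 10.63 h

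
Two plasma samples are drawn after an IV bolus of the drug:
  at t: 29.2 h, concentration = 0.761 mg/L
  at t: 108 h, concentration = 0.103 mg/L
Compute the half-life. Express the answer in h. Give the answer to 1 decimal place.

27.3 h

k = ln(C₁/C₂) / (t₂ − t₁) = ln(0.761/0.103) / (108 − 29.2)
  = 2.000 / 78.80 = 0.02538 h⁻¹
t½ = ln2 / k = 0.693147 / 0.02538 = 27.31 h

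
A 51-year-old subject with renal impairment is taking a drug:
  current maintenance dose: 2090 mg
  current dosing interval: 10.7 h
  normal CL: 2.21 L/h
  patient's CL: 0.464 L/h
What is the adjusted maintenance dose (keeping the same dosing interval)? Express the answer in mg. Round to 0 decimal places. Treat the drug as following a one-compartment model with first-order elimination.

To keep the same average steady-state level, dosing rate must scale with clearance.
CL ratio = 0.464 / 2.21 = 0.2100
New dose (same interval) = 2090 × 0.2100 = 438.9 mg

439 mg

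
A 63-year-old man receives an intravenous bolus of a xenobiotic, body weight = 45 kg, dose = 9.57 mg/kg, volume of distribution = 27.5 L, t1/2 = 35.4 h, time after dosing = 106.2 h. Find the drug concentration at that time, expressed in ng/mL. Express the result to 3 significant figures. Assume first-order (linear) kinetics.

1960 ng/mL

Total dose = 9.57 × 45 = 430.7 mg
C₀ = Dose / Vd = 430.7 / 27.5 = 15.66 mg/L
k = ln2 / t½ = 0.693147 / 35.4 = 0.01958 h⁻¹
t / t½ = 106.2 / 35.4 = 3 half-lives
C = C₀ × (1/2)^3 = 15.66 × 0.1250 = 1.958 mg/L
Convert: 1.958 mg/L × 1000 = 1958 ng/mL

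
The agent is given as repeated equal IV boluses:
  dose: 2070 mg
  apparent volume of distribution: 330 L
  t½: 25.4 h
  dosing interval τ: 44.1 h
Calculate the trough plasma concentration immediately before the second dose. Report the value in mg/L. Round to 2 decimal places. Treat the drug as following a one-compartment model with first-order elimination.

C₀ per dose = Dose / Vd = 2070 / 330 = 6.273 mg/L
k = ln2 / t½ = 0.693147 / 25.4 = 0.02729 h⁻¹
Fraction remaining after one interval: r = e^(−kτ) = e^(−0.02729 × 44.1) = 0.3001
Before dose 2, 1 dose has been given (aged 1τ).
C_trough = C₀ × r = 6.273 × 0.3001 = 1.883 mg/L

1.88 mg/L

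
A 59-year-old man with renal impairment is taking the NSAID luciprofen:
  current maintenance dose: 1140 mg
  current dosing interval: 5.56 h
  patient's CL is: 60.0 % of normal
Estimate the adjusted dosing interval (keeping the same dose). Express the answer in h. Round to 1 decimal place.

9.3 h

To keep the same average steady-state level, dosing rate must scale with clearance.
CL ratio = 60.0 / 100 = 0.6000
New interval (same dose) = 5.56 / 0.6000 = 9.267 h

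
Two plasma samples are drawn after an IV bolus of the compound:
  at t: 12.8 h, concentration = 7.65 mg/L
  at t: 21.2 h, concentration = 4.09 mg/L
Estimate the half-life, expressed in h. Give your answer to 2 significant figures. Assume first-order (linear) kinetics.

k = ln(C₁/C₂) / (t₂ − t₁) = ln(7.65/4.09) / (21.2 − 12.8)
  = 0.6262 / 8.400 = 0.07455 h⁻¹
t½ = ln2 / k = 0.693147 / 0.07455 = 9.298 h

9.3 h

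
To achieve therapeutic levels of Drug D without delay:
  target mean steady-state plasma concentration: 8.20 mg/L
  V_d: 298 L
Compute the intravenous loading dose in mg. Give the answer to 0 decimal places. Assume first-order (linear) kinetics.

2444 mg

LD = Css × Vd = 8.20 × 298 = 2444 mg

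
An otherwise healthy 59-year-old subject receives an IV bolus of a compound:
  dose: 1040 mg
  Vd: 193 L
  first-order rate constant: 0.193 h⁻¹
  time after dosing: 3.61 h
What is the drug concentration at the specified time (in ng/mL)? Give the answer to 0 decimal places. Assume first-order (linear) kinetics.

C₀ = Dose / Vd = 1040 / 193 = 5.389 mg/L
C = C₀ · e^(−k·t) = 5.389 × e^(−0.1930 × 3.61)
  = 5.389 × 0.4982 = 2.685 mg/L
Convert: 2.685 mg/L × 1000 = 2685 ng/mL

2685 ng/mL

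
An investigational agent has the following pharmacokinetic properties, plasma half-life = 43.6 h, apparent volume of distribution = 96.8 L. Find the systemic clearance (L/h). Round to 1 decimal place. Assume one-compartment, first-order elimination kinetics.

k = ln2 / t½ = 0.693147 / 43.6 = 0.01590 h⁻¹
CL = k × Vd = 0.01590 × 96.8 = 1.539 L/h

1.5 L/h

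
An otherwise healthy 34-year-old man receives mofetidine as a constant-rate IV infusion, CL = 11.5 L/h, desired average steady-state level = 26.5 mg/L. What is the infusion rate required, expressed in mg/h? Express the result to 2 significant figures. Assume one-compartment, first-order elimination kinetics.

300 mg/h

At steady state, infusion rate R₀ = Css × CL = 26.5 × 11.50 = 304.8 mg/h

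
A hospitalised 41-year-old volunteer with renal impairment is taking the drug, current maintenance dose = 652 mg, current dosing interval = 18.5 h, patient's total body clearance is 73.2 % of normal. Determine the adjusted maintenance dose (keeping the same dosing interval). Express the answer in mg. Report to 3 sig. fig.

477 mg

To keep the same average steady-state level, dosing rate must scale with clearance.
CL ratio = 73.2 / 100 = 0.7320
New dose (same interval) = 652 × 0.7320 = 477.3 mg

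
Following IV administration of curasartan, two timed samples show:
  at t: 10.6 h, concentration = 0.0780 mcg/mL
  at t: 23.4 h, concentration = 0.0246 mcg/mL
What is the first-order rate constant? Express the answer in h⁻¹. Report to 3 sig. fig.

k = ln(C₁/C₂) / (t₂ − t₁) = ln(0.0780/0.0246) / (23.4 − 10.6)
  = 1.154 / 12.80 = 0.09016 h⁻¹

0.0902 h⁻¹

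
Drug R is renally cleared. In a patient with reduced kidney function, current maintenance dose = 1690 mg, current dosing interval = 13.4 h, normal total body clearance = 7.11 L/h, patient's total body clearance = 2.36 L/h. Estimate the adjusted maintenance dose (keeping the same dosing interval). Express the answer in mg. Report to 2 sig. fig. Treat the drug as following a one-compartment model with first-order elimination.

560 mg

To keep the same average steady-state level, dosing rate must scale with clearance.
CL ratio = 2.36 / 7.11 = 0.3319
New dose (same interval) = 1690 × 0.3319 = 560.9 mg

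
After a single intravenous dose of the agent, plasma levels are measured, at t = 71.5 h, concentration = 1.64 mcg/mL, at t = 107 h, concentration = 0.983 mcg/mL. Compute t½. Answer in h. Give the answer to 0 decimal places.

k = ln(C₁/C₂) / (t₂ − t₁) = ln(1.64/0.983) / (107 − 71.5)
  = 0.5118 / 35.50 = 0.01442 h⁻¹
t½ = ln2 / k = 0.693147 / 0.01442 = 48.07 h

48 h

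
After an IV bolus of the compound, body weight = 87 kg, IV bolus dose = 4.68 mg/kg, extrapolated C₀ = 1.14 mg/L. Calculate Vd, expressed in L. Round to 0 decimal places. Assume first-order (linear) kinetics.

357 L

Dose = 4.68 × 87 = 407.2 mg
Vd = Dose / C₀ = 407.2 / 1.14 = 357.2 L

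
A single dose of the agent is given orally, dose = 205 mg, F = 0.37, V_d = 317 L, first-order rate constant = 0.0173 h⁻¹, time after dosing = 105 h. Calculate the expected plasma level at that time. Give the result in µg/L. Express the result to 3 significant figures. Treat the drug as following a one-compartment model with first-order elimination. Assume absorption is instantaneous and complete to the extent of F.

Amount reaching circulation = F × Dose = 0.37 × 205.0 = 75.85 mg
C₀ = F·Dose / Vd = 75.85 / 317 = 0.2393 mg/L
C = C₀ · e^(−k·t) = 0.2393 × e^(−0.01730 × 105)
  = 0.2393 × 0.1626 = 0.03891 mg/L
Convert: 0.03891 mg/L × 1000 = 38.91 µg/L

38.9 µg/L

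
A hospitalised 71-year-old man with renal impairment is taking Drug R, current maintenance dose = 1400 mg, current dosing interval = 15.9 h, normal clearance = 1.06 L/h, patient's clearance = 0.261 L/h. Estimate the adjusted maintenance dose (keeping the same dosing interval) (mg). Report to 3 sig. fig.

345 mg

To keep the same average steady-state level, dosing rate must scale with clearance.
CL ratio = 0.261 / 1.06 = 0.2462
New dose (same interval) = 1400 × 0.2462 = 344.7 mg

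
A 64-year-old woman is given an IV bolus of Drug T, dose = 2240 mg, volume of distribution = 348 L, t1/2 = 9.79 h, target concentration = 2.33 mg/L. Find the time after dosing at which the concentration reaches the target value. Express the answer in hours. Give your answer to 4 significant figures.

14.35 h

C₀ = Dose / Vd = 2240 / 348 = 6.437 mg/L
k = ln2 / t½ = 0.693147 / 9.79 = 0.07080 h⁻¹
t = ln(C₀ / C) / k = ln(6.437 / 2.33) / 0.07080
  = ln(2.763) / 0.07080 = 1.016 / 0.07080 = 14.35 h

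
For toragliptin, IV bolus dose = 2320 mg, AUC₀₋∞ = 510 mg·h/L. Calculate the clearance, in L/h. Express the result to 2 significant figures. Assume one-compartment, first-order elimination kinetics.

CL = Dose / AUC = 2320 / 510 = 4.549 L/h

4.5 L/h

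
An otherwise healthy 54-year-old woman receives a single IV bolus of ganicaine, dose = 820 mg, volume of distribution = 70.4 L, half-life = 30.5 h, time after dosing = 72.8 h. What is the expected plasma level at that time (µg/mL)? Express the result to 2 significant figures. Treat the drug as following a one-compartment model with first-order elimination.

C₀ = Dose / Vd = 820.0 / 70.4 = 11.65 mg/L
k = ln2 / t½ = 0.693147 / 30.5 = 0.02273 h⁻¹
C = C₀ · e^(−k·t) = 11.65 × e^(−0.02273 × 72.8)
  = 11.65 × 0.1911 = 2.226 mg/L
(2.226 mg/L = 2.226 µg/mL)

2.2 µg/mL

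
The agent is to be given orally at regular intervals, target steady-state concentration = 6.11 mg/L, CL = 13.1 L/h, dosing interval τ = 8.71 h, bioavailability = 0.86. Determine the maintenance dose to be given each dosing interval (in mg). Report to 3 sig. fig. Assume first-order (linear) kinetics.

At steady state, F × (Dose/τ) = Css × CL.
Dose = Css × CL × τ / F = 6.11 × 13.10 × 8.71 / 0.86 = 810.6 mg

811 mg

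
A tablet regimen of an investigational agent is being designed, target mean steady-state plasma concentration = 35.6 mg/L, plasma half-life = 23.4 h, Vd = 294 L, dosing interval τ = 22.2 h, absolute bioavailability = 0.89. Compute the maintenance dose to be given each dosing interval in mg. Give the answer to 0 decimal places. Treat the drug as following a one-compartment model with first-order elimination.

7733 mg

k = ln2 / t½ = 0.693147 / 23.4 = 0.02962 h⁻¹
CL = k × Vd = 0.02962 × 294 = 8.708 L/h
At steady state, F × (Dose/τ) = Css × CL.
Dose = Css × CL × τ / F = 35.6 × 8.708 × 22.2 / 0.89 = 7733 mg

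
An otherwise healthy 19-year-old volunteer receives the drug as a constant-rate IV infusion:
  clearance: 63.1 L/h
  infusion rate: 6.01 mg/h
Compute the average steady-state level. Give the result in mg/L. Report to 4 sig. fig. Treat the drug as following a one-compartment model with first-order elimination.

At steady state Css = R₀ / CL = 6.01 / 63.10 = 0.09525 mg/L

0.09525 mg/L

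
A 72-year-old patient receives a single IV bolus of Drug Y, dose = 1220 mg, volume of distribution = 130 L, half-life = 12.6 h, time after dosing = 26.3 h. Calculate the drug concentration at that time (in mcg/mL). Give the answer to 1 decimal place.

2.2 mcg/mL

C₀ = Dose / Vd = 1220 / 130 = 9.385 mg/L
k = ln2 / t½ = 0.693147 / 12.6 = 0.05501 h⁻¹
C = C₀ · e^(−k·t) = 9.385 × e^(−0.05501 × 26.3)
  = 9.385 × 0.2353 = 2.208 mg/L
(2.208 mg/L = 2.208 mcg/mL)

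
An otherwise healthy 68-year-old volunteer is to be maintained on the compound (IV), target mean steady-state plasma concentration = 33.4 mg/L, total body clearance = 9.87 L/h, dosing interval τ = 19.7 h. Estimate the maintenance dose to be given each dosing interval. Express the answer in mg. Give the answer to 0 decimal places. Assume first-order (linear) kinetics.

6494 mg

At steady state, Dose/τ = Css × CL.
Dose = Css × CL × τ = 33.4 × 9.870 × 19.7 = 6494 mg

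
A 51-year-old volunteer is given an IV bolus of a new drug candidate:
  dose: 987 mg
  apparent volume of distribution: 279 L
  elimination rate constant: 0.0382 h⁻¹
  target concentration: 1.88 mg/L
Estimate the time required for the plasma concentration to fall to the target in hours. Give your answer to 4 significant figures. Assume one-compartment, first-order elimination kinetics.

C₀ = Dose / Vd = 987.0 / 279 = 3.538 mg/L
t = ln(C₀ / C) / k = ln(3.538 / 1.88) / 0.03820
  = ln(1.882) / 0.03820 = 0.6323 / 0.03820 = 16.55 h

16.55 h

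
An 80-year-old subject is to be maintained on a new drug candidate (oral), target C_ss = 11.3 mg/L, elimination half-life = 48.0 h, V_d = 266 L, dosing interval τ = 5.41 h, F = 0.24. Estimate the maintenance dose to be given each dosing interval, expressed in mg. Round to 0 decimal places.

k = ln2 / t½ = 0.693147 / 48.0 = 0.01444 h⁻¹
CL = k × Vd = 0.01444 × 266 = 3.841 L/h
At steady state, F × (Dose/τ) = Css × CL.
Dose = Css × CL × τ / F = 11.3 × 3.841 × 5.41 / 0.24 = 978.4 mg

978 mg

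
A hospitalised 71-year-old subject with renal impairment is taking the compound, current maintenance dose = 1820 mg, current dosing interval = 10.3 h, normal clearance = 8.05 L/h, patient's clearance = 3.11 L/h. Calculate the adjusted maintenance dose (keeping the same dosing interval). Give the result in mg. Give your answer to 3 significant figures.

To keep the same average steady-state level, dosing rate must scale with clearance.
CL ratio = 3.11 / 8.05 = 0.3863
New dose (same interval) = 1820 × 0.3863 = 703.1 mg

703 mg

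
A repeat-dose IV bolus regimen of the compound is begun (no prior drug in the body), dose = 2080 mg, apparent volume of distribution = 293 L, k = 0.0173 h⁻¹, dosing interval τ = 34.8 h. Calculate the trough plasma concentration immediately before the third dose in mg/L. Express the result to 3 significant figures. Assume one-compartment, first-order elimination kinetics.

6.02 mg/L

C₀ per dose = Dose / Vd = 2080 / 293 = 7.099 mg/L
Fraction remaining after one interval: r = e^(−kτ) = e^(−0.01730 × 34.8) = 0.5477
Before dose 3, 2 doses have been given (aged 1τ, 2τ).
C_trough = C₀ × (r + r²) = 7.099 × (0.5477 + 0.3000) = 6.018 mg/L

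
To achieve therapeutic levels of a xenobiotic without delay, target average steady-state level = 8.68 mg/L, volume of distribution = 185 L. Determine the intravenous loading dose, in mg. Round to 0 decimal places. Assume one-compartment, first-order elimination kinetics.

1606 mg

LD = Css × Vd = 8.68 × 185 = 1606 mg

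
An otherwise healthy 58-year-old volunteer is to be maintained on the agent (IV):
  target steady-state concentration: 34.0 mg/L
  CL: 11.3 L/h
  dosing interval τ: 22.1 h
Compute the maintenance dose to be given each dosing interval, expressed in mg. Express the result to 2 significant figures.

At steady state, Dose/τ = Css × CL.
Dose = Css × CL × τ = 34.0 × 11.30 × 22.1 = 8491 mg

8500 mg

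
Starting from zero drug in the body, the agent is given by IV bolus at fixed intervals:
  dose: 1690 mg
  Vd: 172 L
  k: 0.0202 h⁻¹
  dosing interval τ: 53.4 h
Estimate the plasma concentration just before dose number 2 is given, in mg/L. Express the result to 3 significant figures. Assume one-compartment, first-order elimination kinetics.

C₀ per dose = Dose / Vd = 1690 / 172 = 9.826 mg/L
Fraction remaining after one interval: r = e^(−kτ) = e^(−0.02020 × 53.4) = 0.3400
Before dose 2, 1 dose has been given (aged 1τ).
C_trough = C₀ × r = 9.826 × 0.3400 = 3.341 mg/L

3.34 mg/L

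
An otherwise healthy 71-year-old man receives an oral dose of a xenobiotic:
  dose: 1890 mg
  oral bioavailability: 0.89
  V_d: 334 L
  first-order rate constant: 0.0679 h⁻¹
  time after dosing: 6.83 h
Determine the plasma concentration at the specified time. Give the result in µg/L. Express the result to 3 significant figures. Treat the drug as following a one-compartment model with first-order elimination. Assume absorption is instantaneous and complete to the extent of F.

3170 µg/L

Amount reaching circulation = F × Dose = 0.89 × 1890 = 1682 mg
C₀ = F·Dose / Vd = 1682 / 334 = 5.036 mg/L
C = C₀ · e^(−k·t) = 5.036 × e^(−0.06790 × 6.83)
  = 5.036 × 0.6289 = 3.167 mg/L
Convert: 3.167 mg/L × 1000 = 3167 µg/L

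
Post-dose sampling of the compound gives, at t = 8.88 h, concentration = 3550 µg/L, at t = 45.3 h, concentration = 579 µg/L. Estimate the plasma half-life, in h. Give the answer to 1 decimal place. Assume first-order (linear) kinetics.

13.9 h

k = ln(C₁/C₂) / (t₂ − t₁) = ln(3550/579) / (45.3 − 8.88)
  = 1.813 / 36.42 = 0.04978 h⁻¹
t½ = ln2 / k = 0.693147 / 0.04978 = 13.92 h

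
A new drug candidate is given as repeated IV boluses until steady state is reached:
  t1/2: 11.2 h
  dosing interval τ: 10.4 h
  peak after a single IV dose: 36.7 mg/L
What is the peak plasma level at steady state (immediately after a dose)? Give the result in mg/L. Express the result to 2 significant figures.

k = ln2 / t½ = 0.693147 / 11.2 = 0.06189 h⁻¹
e^(−kτ) = e^(−0.06189 × 10.4) = 0.5254
Accumulation ratio R = 1 / (1 − e^(−kτ)) = 1 / (1 − 0.5254) = 2.107
Steady-state peak = C₀ × R = 36.7 × 2.107 = 77.33 mg/L

77 mg/L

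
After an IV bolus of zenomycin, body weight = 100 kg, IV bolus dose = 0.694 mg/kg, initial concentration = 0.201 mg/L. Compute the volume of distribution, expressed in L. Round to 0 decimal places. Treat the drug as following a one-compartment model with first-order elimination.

Dose = 0.694 × 100 = 69.40 mg
Vd = Dose / C₀ = 69.40 / 0.201 = 345.3 L

345 L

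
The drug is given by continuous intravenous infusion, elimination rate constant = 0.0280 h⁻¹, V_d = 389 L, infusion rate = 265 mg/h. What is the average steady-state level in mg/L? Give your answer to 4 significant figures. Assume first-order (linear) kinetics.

24.33 mg/L

CL = k × Vd = 0.02800 × 389 = 10.89 L/h
At steady state Css = R₀ / CL = 265 / 10.89 = 24.33 mg/L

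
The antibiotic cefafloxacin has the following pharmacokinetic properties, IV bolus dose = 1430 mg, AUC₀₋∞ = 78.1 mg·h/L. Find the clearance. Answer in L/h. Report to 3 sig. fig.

CL = Dose / AUC = 1430 / 78.1 = 18.31 L/h

18.3 L/h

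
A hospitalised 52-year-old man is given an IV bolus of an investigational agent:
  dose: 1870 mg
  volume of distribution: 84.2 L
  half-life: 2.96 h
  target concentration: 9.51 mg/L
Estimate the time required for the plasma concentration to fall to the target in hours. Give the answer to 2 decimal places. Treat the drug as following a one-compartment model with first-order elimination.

C₀ = Dose / Vd = 1870 / 84.2 = 22.21 mg/L
k = ln2 / t½ = 0.693147 / 2.96 = 0.2342 h⁻¹
t = ln(C₀ / C) / k = ln(22.21 / 9.51) / 0.2342
  = ln(2.335) / 0.2342 = 0.8480 / 0.2342 = 3.621 h

3.62 h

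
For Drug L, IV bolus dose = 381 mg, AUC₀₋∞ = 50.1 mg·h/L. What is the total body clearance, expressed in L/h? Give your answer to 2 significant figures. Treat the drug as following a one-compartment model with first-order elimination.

7.6 L/h

CL = Dose / AUC = 381 / 50.1 = 7.605 L/h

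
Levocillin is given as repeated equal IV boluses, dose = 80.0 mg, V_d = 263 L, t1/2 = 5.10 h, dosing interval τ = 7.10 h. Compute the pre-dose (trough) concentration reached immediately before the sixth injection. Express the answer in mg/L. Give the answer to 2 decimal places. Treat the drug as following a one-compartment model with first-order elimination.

0.19 mg/L

C₀ per dose = Dose / Vd = 80.0 / 263 = 0.3042 mg/L
k = ln2 / t½ = 0.693147 / 5.10 = 0.1359 h⁻¹
Fraction remaining after one interval: r = e^(−kτ) = e^(−0.1359 × 7.10) = 0.3810
Before dose 6, 5 doses have been given (aged 1τ, 2τ, 3τ, 4τ, 5τ).
C_trough = C₀ × (r + r² + … + r^5) = C₀ × r(1−r^5)/(1−r)
        = 0.3042 × 0.3810 × (1 − 0.008028) / (1 − 0.3810) = 0.1857 mg/L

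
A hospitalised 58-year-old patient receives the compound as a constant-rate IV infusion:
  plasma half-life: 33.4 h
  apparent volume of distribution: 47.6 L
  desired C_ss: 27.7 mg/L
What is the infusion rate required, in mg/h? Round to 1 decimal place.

27.4 mg/h

k = ln2 / t½ = 0.693147 / 33.4 = 0.02075 h⁻¹
CL = k × Vd = 0.02075 × 47.6 = 0.9877 L/h
At steady state, infusion rate R₀ = Css × CL = 27.7 × 0.9877 = 27.36 mg/h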